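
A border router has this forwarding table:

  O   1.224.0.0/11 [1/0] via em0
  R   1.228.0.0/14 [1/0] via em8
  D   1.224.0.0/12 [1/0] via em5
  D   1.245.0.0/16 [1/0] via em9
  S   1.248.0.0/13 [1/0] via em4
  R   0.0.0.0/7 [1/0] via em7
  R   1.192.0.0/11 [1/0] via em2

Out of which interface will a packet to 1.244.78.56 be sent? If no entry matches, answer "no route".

Routes whose prefix contains 1.244.78.56:
  0.0.0.0/7 (0.0.0.0 - 1.255.255.255) -> em7
  1.224.0.0/11 (1.224.0.0 - 1.255.255.255) -> em0
More-specific entries that do NOT match:
  1.245.0.0/16 (1.245.0.0 - 1.245.255.255) does not contain 1.244.78.56
  1.228.0.0/14 (1.228.0.0 - 1.231.255.255) does not contain 1.244.78.56
  1.248.0.0/13 (1.248.0.0 - 1.255.255.255) does not contain 1.244.78.56
  1.224.0.0/12 (1.224.0.0 - 1.239.255.255) does not contain 1.244.78.56
Longest matching prefix is /11 -> interface em0.

em0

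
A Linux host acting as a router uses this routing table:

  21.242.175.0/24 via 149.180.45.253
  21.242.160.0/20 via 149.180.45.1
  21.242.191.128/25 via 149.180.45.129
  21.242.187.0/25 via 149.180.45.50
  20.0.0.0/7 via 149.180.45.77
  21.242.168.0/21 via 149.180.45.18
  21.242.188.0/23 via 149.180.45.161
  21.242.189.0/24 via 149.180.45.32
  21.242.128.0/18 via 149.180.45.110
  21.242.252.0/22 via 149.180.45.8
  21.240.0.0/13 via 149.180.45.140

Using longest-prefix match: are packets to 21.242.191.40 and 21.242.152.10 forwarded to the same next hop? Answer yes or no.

yes

21.242.191.40: longest match 21.242.128.0/18 -> 149.180.45.110
21.242.152.10: longest match 21.242.128.0/18 -> 149.180.45.110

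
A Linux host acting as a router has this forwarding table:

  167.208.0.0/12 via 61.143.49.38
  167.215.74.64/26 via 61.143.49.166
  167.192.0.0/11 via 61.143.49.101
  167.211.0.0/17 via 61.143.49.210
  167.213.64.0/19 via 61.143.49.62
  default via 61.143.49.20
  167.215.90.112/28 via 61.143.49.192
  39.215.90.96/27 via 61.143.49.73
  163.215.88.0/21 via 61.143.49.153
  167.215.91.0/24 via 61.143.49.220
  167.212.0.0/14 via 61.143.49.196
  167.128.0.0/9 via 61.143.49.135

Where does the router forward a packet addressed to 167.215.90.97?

61.143.49.196

Routes whose prefix contains 167.215.90.97:
  0.0.0.0/0 (default, matches everything) -> 61.143.49.20
  167.128.0.0/9 (167.128.0.0 - 167.255.255.255) -> 61.143.49.135
  167.192.0.0/11 (167.192.0.0 - 167.223.255.255) -> 61.143.49.101
  167.208.0.0/12 (167.208.0.0 - 167.223.255.255) -> 61.143.49.38
  167.212.0.0/14 (167.212.0.0 - 167.215.255.255) -> 61.143.49.196
More-specific entries that do NOT match:
  167.215.90.112/28 (167.215.90.112 - 167.215.90.127) does not contain 167.215.90.97
  39.215.90.96/27 (39.215.90.96 - 39.215.90.127) does not contain 167.215.90.97
  167.215.74.64/26 (167.215.74.64 - 167.215.74.127) does not contain 167.215.90.97
  167.215.91.0/24 (167.215.91.0 - 167.215.91.255) does not contain 167.215.90.97
  163.215.88.0/21 (163.215.88.0 - 163.215.95.255) does not contain 167.215.90.97
  167.213.64.0/19 (167.213.64.0 - 167.213.95.255) does not contain 167.215.90.97
  167.211.0.0/17 (167.211.0.0 - 167.211.127.255) does not contain 167.215.90.97
Longest matching prefix is /14 -> next hop 61.143.49.196.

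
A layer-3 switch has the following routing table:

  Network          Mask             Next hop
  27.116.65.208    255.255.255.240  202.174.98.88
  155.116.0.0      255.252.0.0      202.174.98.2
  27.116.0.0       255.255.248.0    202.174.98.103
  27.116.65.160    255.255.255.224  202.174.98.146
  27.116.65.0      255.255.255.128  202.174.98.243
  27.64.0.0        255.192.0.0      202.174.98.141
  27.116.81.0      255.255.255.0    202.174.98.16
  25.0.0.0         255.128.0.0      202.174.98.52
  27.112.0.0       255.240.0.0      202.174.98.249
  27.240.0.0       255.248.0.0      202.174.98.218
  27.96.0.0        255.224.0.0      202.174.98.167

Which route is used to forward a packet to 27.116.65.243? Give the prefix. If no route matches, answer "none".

27.112.0.0/12

Entries matching 27.116.65.243:
  27.64.0.0/10 (27.64.0.0 - 27.127.255.255)
  27.96.0.0/11 (27.96.0.0 - 27.127.255.255)
  27.112.0.0/12 (27.112.0.0 - 27.127.255.255)
Most specific is 27.112.0.0/12.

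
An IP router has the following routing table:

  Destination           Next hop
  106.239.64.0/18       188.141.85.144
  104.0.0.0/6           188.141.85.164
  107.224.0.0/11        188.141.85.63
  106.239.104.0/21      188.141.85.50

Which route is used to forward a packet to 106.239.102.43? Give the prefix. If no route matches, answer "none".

106.239.64.0/18

Entries matching 106.239.102.43:
  104.0.0.0/6 (104.0.0.0 - 107.255.255.255)
  106.239.64.0/18 (106.239.64.0 - 106.239.127.255)
Most specific is 106.239.64.0/18.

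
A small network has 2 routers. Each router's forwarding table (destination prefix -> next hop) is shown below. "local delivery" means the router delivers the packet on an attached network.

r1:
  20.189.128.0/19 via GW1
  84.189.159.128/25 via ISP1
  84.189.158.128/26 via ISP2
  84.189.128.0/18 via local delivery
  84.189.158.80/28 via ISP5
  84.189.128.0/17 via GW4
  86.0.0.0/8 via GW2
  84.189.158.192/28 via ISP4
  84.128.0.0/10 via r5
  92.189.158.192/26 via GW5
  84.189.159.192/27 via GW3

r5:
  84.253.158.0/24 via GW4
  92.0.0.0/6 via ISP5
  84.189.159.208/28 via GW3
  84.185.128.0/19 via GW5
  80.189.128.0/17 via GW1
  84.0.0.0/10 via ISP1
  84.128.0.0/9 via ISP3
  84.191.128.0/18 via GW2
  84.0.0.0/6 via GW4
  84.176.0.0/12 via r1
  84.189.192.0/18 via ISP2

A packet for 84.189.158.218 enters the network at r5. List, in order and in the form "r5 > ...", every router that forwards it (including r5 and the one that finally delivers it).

At r5: longest match for 84.189.158.218 is 84.176.0.0/12 -> r1
At r1: longest match for 84.189.158.218 is 84.189.128.0/18 -> local delivery

r5 > r1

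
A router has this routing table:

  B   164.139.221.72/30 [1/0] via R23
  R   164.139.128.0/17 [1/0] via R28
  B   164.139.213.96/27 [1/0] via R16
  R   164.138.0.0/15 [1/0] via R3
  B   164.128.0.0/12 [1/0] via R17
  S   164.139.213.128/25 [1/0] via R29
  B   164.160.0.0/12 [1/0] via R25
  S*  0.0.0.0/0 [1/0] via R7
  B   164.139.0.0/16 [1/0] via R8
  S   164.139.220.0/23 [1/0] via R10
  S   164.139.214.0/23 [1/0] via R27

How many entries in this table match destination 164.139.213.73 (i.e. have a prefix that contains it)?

5

Prefixes containing 164.139.213.73:
  0.0.0.0/0 (default, matches everything)
  164.128.0.0/12 (164.128.0.0 - 164.143.255.255)
  164.138.0.0/15 (164.138.0.0 - 164.139.255.255)
  164.139.0.0/16 (164.139.0.0 - 164.139.255.255)
  164.139.128.0/17 (164.139.128.0 - 164.139.255.255)
Total matching entries: 5.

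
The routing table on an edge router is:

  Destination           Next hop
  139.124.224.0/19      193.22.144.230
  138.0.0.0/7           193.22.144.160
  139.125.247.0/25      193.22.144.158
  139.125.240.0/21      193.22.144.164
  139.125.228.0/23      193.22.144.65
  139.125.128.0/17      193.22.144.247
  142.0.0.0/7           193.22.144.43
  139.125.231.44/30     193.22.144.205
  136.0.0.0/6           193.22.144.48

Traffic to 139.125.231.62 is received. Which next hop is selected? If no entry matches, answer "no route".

Routes whose prefix contains 139.125.231.62:
  136.0.0.0/6 (136.0.0.0 - 139.255.255.255) -> 193.22.144.48
  138.0.0.0/7 (138.0.0.0 - 139.255.255.255) -> 193.22.144.160
  139.125.128.0/17 (139.125.128.0 - 139.125.255.255) -> 193.22.144.247
More-specific entries that do NOT match:
  139.125.231.44/30 (139.125.231.44 - 139.125.231.47) does not contain 139.125.231.62
  139.125.247.0/25 (139.125.247.0 - 139.125.247.127) does not contain 139.125.231.62
  139.125.228.0/23 (139.125.228.0 - 139.125.229.255) does not contain 139.125.231.62
  139.125.240.0/21 (139.125.240.0 - 139.125.247.255) does not contain 139.125.231.62
  139.124.224.0/19 (139.124.224.0 - 139.124.255.255) does not contain 139.125.231.62
Longest matching prefix is /17 -> next hop 193.22.144.247.

193.22.144.247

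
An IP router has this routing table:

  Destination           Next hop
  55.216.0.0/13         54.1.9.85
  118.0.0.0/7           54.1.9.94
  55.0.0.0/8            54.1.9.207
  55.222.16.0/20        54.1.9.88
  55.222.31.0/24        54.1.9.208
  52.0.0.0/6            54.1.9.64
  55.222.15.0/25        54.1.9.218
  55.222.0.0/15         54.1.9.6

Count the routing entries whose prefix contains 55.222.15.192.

4

Prefixes containing 55.222.15.192:
  52.0.0.0/6 (52.0.0.0 - 55.255.255.255)
  55.0.0.0/8 (55.0.0.0 - 55.255.255.255)
  55.216.0.0/13 (55.216.0.0 - 55.223.255.255)
  55.222.0.0/15 (55.222.0.0 - 55.223.255.255)
Total matching entries: 4.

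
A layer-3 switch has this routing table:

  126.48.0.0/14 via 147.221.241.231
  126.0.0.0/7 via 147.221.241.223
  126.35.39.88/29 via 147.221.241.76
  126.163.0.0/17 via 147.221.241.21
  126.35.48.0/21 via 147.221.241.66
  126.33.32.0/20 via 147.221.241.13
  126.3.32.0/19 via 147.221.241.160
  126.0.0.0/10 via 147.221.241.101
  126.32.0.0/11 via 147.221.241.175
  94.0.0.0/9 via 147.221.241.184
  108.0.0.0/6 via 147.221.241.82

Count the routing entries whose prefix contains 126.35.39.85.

Prefixes containing 126.35.39.85:
  126.0.0.0/7 (126.0.0.0 - 127.255.255.255)
  126.0.0.0/10 (126.0.0.0 - 126.63.255.255)
  126.32.0.0/11 (126.32.0.0 - 126.63.255.255)
Total matching entries: 3.

3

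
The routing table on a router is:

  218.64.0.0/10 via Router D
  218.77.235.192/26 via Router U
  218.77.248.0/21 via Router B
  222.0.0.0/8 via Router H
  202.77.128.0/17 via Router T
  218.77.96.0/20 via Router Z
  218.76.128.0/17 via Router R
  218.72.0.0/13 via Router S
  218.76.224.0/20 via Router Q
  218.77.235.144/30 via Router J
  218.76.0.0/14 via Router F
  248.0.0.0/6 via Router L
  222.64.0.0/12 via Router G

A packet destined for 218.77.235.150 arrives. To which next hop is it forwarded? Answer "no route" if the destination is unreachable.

Routes whose prefix contains 218.77.235.150:
  218.64.0.0/10 (218.64.0.0 - 218.127.255.255) -> Router D
  218.72.0.0/13 (218.72.0.0 - 218.79.255.255) -> Router S
  218.76.0.0/14 (218.76.0.0 - 218.79.255.255) -> Router F
More-specific entries that do NOT match:
  218.77.235.144/30 (218.77.235.144 - 218.77.235.147) does not contain 218.77.235.150
  218.77.235.192/26 (218.77.235.192 - 218.77.235.255) does not contain 218.77.235.150
  218.77.248.0/21 (218.77.248.0 - 218.77.255.255) does not contain 218.77.235.150
  218.77.96.0/20 (218.77.96.0 - 218.77.111.255) does not contain 218.77.235.150
  218.76.224.0/20 (218.76.224.0 - 218.76.239.255) does not contain 218.77.235.150
  202.77.128.0/17 (202.77.128.0 - 202.77.255.255) does not contain 218.77.235.150
  218.76.128.0/17 (218.76.128.0 - 218.76.255.255) does not contain 218.77.235.150
Longest matching prefix is /14 -> next hop Router F.

Router F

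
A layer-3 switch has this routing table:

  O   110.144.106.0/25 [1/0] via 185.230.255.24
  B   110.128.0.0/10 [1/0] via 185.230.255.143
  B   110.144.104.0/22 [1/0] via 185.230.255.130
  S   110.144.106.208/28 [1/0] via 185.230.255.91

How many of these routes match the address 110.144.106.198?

Prefixes containing 110.144.106.198:
  110.128.0.0/10 (110.128.0.0 - 110.191.255.255)
  110.144.104.0/22 (110.144.104.0 - 110.144.107.255)
Total matching entries: 2.

2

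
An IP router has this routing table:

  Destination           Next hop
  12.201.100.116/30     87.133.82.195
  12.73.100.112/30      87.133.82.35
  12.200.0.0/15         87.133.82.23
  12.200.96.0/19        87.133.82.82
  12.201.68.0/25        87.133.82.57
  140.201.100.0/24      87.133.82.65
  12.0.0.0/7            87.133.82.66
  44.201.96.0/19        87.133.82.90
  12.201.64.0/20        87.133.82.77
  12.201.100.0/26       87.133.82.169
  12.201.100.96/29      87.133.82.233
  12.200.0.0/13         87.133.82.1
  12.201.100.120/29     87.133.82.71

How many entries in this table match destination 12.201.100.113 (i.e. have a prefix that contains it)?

3

Prefixes containing 12.201.100.113:
  12.0.0.0/7 (12.0.0.0 - 13.255.255.255)
  12.200.0.0/13 (12.200.0.0 - 12.207.255.255)
  12.200.0.0/15 (12.200.0.0 - 12.201.255.255)
Total matching entries: 3.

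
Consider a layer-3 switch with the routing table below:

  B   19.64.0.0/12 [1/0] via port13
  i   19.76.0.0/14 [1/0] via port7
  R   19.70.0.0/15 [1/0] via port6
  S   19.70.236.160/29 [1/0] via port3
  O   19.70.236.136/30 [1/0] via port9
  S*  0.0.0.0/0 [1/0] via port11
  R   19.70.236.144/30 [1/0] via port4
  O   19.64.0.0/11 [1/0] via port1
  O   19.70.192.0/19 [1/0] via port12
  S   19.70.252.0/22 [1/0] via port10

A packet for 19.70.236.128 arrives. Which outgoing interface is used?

Routes whose prefix contains 19.70.236.128:
  0.0.0.0/0 (default, matches everything) -> port11
  19.64.0.0/11 (19.64.0.0 - 19.95.255.255) -> port1
  19.64.0.0/12 (19.64.0.0 - 19.79.255.255) -> port13
  19.70.0.0/15 (19.70.0.0 - 19.71.255.255) -> port6
More-specific entries that do NOT match:
  19.70.236.136/30 (19.70.236.136 - 19.70.236.139) does not contain 19.70.236.128
  19.70.236.144/30 (19.70.236.144 - 19.70.236.147) does not contain 19.70.236.128
  19.70.236.160/29 (19.70.236.160 - 19.70.236.167) does not contain 19.70.236.128
  19.70.252.0/22 (19.70.252.0 - 19.70.255.255) does not contain 19.70.236.128
  19.70.192.0/19 (19.70.192.0 - 19.70.223.255) does not contain 19.70.236.128
Longest matching prefix is /15 -> interface port6.

port6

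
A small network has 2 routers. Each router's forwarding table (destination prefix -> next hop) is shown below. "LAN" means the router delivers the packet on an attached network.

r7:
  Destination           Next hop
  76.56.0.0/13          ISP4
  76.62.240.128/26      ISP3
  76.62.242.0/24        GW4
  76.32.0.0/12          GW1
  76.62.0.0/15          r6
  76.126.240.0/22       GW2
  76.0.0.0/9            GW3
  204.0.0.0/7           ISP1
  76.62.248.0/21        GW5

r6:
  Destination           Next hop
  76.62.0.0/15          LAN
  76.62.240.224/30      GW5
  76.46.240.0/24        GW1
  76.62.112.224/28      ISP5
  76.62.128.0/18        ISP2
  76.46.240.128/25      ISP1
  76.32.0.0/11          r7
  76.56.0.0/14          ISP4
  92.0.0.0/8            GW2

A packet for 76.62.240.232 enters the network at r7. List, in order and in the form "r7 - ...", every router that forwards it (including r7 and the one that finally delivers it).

r7 - r6

At r7: longest match for 76.62.240.232 is 76.62.0.0/15 -> r6
At r6: longest match for 76.62.240.232 is 76.62.0.0/15 -> LAN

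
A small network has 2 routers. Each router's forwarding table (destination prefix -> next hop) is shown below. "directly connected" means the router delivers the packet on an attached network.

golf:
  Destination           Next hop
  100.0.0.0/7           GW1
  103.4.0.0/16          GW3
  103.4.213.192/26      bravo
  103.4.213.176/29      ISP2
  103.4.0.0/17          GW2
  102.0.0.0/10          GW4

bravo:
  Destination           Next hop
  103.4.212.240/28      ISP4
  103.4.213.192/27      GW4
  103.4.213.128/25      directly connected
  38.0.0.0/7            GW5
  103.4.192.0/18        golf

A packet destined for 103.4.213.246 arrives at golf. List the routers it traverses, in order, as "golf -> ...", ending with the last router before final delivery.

At golf: longest match for 103.4.213.246 is 103.4.213.192/26 -> bravo
At bravo: longest match for 103.4.213.246 is 103.4.213.128/25 -> directly connected

golf -> bravo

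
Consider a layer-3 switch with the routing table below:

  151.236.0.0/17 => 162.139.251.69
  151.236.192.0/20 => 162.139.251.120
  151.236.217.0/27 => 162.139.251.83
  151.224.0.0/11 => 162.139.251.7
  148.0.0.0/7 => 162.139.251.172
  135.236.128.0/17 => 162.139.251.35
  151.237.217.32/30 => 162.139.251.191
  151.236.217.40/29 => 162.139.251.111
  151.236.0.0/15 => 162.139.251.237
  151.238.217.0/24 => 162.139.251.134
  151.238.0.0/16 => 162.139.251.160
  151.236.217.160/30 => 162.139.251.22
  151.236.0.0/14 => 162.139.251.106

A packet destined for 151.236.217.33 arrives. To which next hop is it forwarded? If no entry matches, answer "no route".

162.139.251.237

Routes whose prefix contains 151.236.217.33:
  151.224.0.0/11 (151.224.0.0 - 151.255.255.255) -> 162.139.251.7
  151.236.0.0/14 (151.236.0.0 - 151.239.255.255) -> 162.139.251.106
  151.236.0.0/15 (151.236.0.0 - 151.237.255.255) -> 162.139.251.237
More-specific entries that do NOT match:
  151.237.217.32/30 (151.237.217.32 - 151.237.217.35) does not contain 151.236.217.33
  151.236.217.160/30 (151.236.217.160 - 151.236.217.163) does not contain 151.236.217.33
  151.236.217.40/29 (151.236.217.40 - 151.236.217.47) does not contain 151.236.217.33
  151.236.217.0/27 (151.236.217.0 - 151.236.217.31) does not contain 151.236.217.33
  151.238.217.0/24 (151.238.217.0 - 151.238.217.255) does not contain 151.236.217.33
  151.236.192.0/20 (151.236.192.0 - 151.236.207.255) does not contain 151.236.217.33
  151.236.0.0/17 (151.236.0.0 - 151.236.127.255) does not contain 151.236.217.33
  135.236.128.0/17 (135.236.128.0 - 135.236.255.255) does not contain 151.236.217.33
  151.238.0.0/16 (151.238.0.0 - 151.238.255.255) does not contain 151.236.217.33
Longest matching prefix is /15 -> next hop 162.139.251.237.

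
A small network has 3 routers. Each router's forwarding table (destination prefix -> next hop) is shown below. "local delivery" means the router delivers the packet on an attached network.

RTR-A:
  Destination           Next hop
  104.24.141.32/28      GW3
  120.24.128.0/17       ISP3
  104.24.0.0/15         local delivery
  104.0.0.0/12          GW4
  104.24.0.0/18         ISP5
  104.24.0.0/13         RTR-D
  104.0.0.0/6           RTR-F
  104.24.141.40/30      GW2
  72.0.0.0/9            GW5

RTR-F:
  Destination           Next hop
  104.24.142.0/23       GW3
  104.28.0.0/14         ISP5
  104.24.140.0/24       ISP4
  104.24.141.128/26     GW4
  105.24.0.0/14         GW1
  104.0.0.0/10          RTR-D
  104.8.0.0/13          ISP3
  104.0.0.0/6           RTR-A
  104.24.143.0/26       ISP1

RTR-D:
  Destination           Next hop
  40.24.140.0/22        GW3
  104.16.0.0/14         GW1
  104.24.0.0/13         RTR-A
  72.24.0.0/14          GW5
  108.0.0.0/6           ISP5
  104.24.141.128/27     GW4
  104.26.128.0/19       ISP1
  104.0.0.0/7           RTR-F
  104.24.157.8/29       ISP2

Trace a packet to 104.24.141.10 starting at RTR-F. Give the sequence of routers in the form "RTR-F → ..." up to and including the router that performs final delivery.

RTR-F → RTR-D → RTR-A

At RTR-F: longest match for 104.24.141.10 is 104.0.0.0/10 -> RTR-D
At RTR-D: longest match for 104.24.141.10 is 104.24.0.0/13 -> RTR-A
At RTR-A: longest match for 104.24.141.10 is 104.24.0.0/15 -> local delivery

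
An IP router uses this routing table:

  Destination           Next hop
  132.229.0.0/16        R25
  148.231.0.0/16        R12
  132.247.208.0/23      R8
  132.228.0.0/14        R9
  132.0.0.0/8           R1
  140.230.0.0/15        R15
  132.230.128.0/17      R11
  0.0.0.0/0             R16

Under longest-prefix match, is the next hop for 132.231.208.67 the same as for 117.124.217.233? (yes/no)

no

132.231.208.67: longest match 132.228.0.0/14 -> R9
117.124.217.233: longest match 0.0.0.0/0 -> R16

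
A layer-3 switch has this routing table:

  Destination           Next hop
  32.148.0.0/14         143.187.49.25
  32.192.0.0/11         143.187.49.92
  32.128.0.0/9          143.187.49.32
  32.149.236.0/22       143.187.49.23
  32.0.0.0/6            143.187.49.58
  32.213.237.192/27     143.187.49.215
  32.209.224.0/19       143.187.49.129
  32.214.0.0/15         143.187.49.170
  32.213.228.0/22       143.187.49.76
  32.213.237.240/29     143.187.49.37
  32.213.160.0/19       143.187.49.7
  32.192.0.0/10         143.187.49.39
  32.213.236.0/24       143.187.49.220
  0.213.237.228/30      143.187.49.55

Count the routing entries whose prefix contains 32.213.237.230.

Prefixes containing 32.213.237.230:
  32.0.0.0/6 (32.0.0.0 - 35.255.255.255)
  32.128.0.0/9 (32.128.0.0 - 32.255.255.255)
  32.192.0.0/10 (32.192.0.0 - 32.255.255.255)
  32.192.0.0/11 (32.192.0.0 - 32.223.255.255)
Total matching entries: 4.

4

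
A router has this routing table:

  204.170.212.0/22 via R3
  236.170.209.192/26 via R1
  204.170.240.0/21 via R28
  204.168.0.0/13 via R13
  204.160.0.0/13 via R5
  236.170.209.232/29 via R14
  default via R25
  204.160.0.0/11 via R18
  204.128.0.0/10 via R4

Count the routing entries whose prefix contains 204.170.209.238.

Prefixes containing 204.170.209.238:
  0.0.0.0/0 (default, matches everything)
  204.128.0.0/10 (204.128.0.0 - 204.191.255.255)
  204.160.0.0/11 (204.160.0.0 - 204.191.255.255)
  204.168.0.0/13 (204.168.0.0 - 204.175.255.255)
Total matching entries: 4.

4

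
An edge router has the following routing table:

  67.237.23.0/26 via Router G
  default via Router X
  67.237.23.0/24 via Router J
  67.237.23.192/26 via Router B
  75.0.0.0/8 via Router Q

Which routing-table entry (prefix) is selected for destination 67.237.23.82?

Entries matching 67.237.23.82:
  0.0.0.0/0 (default, matches everything)
  67.237.23.0/24 (67.237.23.0 - 67.237.23.255)
Most specific is 67.237.23.0/24.

67.237.23.0/24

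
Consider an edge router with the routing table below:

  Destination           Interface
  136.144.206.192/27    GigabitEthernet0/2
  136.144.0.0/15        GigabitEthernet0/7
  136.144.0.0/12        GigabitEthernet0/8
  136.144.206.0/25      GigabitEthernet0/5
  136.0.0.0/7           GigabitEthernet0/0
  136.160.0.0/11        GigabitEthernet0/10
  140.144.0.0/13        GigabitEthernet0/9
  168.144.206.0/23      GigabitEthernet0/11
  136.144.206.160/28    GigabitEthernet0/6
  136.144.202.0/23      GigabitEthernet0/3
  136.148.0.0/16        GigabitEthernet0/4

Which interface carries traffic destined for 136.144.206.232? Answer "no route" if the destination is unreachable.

Routes whose prefix contains 136.144.206.232:
  136.0.0.0/7 (136.0.0.0 - 137.255.255.255) -> GigabitEthernet0/0
  136.144.0.0/12 (136.144.0.0 - 136.159.255.255) -> GigabitEthernet0/8
  136.144.0.0/15 (136.144.0.0 - 136.145.255.255) -> GigabitEthernet0/7
More-specific entries that do NOT match:
  136.144.206.160/28 (136.144.206.160 - 136.144.206.175) does not contain 136.144.206.232
  136.144.206.192/27 (136.144.206.192 - 136.144.206.223) does not contain 136.144.206.232
  136.144.206.0/25 (136.144.206.0 - 136.144.206.127) does not contain 136.144.206.232
  168.144.206.0/23 (168.144.206.0 - 168.144.207.255) does not contain 136.144.206.232
  136.144.202.0/23 (136.144.202.0 - 136.144.203.255) does not contain 136.144.206.232
  136.148.0.0/16 (136.148.0.0 - 136.148.255.255) does not contain 136.144.206.232
Longest matching prefix is /15 -> interface GigabitEthernet0/7.

GigabitEthernet0/7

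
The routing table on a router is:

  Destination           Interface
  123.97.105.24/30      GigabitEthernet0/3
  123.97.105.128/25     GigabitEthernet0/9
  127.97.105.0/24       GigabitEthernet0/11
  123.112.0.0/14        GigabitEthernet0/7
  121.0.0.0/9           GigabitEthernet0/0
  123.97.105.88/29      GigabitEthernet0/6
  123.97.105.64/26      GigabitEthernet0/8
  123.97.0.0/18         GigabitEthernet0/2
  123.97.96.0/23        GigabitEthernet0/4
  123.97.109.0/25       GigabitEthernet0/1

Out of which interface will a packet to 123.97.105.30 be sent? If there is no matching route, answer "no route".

No entry's prefix contains 123.97.105.30; there is no default route.

no route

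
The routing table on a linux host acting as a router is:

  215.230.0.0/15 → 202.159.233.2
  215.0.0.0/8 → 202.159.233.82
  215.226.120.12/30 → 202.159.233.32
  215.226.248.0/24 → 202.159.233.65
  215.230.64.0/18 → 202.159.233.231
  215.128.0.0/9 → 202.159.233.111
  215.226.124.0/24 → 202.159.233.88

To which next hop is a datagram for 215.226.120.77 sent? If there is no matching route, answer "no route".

202.159.233.111

Routes whose prefix contains 215.226.120.77:
  215.0.0.0/8 (215.0.0.0 - 215.255.255.255) -> 202.159.233.82
  215.128.0.0/9 (215.128.0.0 - 215.255.255.255) -> 202.159.233.111
More-specific entries that do NOT match:
  215.226.120.12/30 (215.226.120.12 - 215.226.120.15) does not contain 215.226.120.77
  215.226.248.0/24 (215.226.248.0 - 215.226.248.255) does not contain 215.226.120.77
  215.226.124.0/24 (215.226.124.0 - 215.226.124.255) does not contain 215.226.120.77
  215.230.64.0/18 (215.230.64.0 - 215.230.127.255) does not contain 215.226.120.77
  215.230.0.0/15 (215.230.0.0 - 215.231.255.255) does not contain 215.226.120.77
Longest matching prefix is /9 -> next hop 202.159.233.111.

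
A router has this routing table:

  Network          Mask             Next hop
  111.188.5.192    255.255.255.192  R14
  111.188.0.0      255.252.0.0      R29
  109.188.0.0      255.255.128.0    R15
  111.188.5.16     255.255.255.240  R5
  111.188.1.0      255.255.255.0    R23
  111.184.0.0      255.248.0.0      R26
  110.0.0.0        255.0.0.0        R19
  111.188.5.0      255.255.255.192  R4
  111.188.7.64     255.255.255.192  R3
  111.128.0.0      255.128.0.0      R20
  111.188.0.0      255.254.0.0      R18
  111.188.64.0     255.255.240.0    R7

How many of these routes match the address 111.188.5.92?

4

Prefixes containing 111.188.5.92:
  111.128.0.0/9 (111.128.0.0 - 111.255.255.255)
  111.184.0.0/13 (111.184.0.0 - 111.191.255.255)
  111.188.0.0/14 (111.188.0.0 - 111.191.255.255)
  111.188.0.0/15 (111.188.0.0 - 111.189.255.255)
Total matching entries: 4.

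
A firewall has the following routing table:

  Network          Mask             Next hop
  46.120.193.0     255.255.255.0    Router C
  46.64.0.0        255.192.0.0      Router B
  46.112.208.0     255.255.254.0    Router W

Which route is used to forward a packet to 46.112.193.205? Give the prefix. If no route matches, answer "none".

46.64.0.0/10

Entries matching 46.112.193.205:
  46.64.0.0/10 (46.64.0.0 - 46.127.255.255)
Most specific is 46.64.0.0/10.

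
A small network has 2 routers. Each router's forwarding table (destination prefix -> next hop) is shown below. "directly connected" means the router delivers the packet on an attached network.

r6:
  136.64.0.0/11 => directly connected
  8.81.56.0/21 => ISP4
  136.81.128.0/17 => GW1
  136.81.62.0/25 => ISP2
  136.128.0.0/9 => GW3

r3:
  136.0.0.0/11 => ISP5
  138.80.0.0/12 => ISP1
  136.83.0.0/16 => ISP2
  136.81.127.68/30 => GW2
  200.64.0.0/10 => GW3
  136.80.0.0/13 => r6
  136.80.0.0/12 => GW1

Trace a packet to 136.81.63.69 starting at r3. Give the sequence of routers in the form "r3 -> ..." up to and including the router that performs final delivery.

r3 -> r6

At r3: longest match for 136.81.63.69 is 136.80.0.0/13 -> r6
At r6: longest match for 136.81.63.69 is 136.64.0.0/11 -> directly connected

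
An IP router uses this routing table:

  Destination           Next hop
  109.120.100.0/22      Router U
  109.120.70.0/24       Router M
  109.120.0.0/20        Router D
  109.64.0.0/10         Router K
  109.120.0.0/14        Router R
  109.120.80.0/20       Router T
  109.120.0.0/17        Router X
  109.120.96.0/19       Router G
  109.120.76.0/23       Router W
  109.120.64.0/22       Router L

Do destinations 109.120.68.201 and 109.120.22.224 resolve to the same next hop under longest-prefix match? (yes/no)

yes

109.120.68.201: longest match 109.120.0.0/17 -> Router X
109.120.22.224: longest match 109.120.0.0/17 -> Router X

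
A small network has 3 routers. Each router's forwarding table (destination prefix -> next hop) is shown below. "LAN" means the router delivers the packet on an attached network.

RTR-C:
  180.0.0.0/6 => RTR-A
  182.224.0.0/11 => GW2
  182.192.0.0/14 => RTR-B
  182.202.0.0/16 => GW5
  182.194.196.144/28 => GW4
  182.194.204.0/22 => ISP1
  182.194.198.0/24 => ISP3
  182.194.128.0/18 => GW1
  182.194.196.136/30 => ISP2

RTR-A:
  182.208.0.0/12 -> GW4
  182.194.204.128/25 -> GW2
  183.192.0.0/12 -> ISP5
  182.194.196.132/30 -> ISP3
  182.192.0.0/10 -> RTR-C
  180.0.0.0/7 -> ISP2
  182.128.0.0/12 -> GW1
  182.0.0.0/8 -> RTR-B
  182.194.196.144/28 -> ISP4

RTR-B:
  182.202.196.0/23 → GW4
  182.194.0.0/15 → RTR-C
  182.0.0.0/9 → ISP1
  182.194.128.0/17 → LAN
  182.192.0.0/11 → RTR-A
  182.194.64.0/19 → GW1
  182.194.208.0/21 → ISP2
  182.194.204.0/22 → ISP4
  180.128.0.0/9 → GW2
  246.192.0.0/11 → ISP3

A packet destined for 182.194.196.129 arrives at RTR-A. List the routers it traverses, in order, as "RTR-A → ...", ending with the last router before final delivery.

At RTR-A: longest match for 182.194.196.129 is 182.192.0.0/10 -> RTR-C
At RTR-C: longest match for 182.194.196.129 is 182.192.0.0/14 -> RTR-B
At RTR-B: longest match for 182.194.196.129 is 182.194.128.0/17 -> LAN

RTR-A → RTR-C → RTR-B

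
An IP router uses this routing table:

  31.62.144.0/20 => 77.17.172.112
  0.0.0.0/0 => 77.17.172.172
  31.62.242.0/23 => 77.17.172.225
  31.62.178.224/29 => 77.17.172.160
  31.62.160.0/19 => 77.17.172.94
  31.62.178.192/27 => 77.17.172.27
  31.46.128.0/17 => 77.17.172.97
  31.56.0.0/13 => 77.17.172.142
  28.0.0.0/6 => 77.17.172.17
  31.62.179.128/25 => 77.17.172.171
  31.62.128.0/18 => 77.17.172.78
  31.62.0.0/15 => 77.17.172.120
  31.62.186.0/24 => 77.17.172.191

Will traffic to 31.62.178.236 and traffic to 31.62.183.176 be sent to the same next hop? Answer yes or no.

yes

31.62.178.236: longest match 31.62.160.0/19 -> 77.17.172.94
31.62.183.176: longest match 31.62.160.0/19 -> 77.17.172.94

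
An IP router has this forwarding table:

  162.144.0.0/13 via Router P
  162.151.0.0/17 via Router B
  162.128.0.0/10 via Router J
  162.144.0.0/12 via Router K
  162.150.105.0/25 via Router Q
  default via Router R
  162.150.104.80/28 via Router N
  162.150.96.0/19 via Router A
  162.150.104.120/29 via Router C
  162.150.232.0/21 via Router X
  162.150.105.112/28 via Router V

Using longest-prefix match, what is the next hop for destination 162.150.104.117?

Routes whose prefix contains 162.150.104.117:
  0.0.0.0/0 (default, matches everything) -> Router R
  162.128.0.0/10 (162.128.0.0 - 162.191.255.255) -> Router J
  162.144.0.0/12 (162.144.0.0 - 162.159.255.255) -> Router K
  162.144.0.0/13 (162.144.0.0 - 162.151.255.255) -> Router P
  162.150.96.0/19 (162.150.96.0 - 162.150.127.255) -> Router A
More-specific entries that do NOT match:
  162.150.104.120/29 (162.150.104.120 - 162.150.104.127) does not contain 162.150.104.117
  162.150.104.80/28 (162.150.104.80 - 162.150.104.95) does not contain 162.150.104.117
  162.150.105.112/28 (162.150.105.112 - 162.150.105.127) does not contain 162.150.104.117
  162.150.105.0/25 (162.150.105.0 - 162.150.105.127) does not contain 162.150.104.117
  162.150.232.0/21 (162.150.232.0 - 162.150.239.255) does not contain 162.150.104.117
Longest matching prefix is /19 -> next hop Router A.

Router A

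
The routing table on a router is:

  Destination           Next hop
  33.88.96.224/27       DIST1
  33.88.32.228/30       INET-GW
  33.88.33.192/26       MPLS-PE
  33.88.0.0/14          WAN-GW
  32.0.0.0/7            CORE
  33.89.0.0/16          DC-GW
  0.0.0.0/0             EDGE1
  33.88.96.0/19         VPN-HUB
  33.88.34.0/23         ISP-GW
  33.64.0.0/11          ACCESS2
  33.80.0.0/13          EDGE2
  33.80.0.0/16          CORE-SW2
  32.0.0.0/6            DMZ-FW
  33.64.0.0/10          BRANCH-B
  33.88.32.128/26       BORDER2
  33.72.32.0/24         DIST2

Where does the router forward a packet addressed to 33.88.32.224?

WAN-GW

Routes whose prefix contains 33.88.32.224:
  0.0.0.0/0 (default, matches everything) -> EDGE1
  32.0.0.0/6 (32.0.0.0 - 35.255.255.255) -> DMZ-FW
  32.0.0.0/7 (32.0.0.0 - 33.255.255.255) -> CORE
  33.64.0.0/10 (33.64.0.0 - 33.127.255.255) -> BRANCH-B
  33.64.0.0/11 (33.64.0.0 - 33.95.255.255) -> ACCESS2
  33.88.0.0/14 (33.88.0.0 - 33.91.255.255) -> WAN-GW
More-specific entries that do NOT match:
  33.88.32.228/30 (33.88.32.228 - 33.88.32.231) does not contain 33.88.32.224
  33.88.96.224/27 (33.88.96.224 - 33.88.96.255) does not contain 33.88.32.224
  33.88.33.192/26 (33.88.33.192 - 33.88.33.255) does not contain 33.88.32.224
  33.88.32.128/26 (33.88.32.128 - 33.88.32.191) does not contain 33.88.32.224
  33.72.32.0/24 (33.72.32.0 - 33.72.32.255) does not contain 33.88.32.224
  33.88.34.0/23 (33.88.34.0 - 33.88.35.255) does not contain 33.88.32.224
  33.88.96.0/19 (33.88.96.0 - 33.88.127.255) does not contain 33.88.32.224
  33.89.0.0/16 (33.89.0.0 - 33.89.255.255) does not contain 33.88.32.224
  33.80.0.0/16 (33.80.0.0 - 33.80.255.255) does not contain 33.88.32.224
Longest matching prefix is /14 -> next hop WAN-GW.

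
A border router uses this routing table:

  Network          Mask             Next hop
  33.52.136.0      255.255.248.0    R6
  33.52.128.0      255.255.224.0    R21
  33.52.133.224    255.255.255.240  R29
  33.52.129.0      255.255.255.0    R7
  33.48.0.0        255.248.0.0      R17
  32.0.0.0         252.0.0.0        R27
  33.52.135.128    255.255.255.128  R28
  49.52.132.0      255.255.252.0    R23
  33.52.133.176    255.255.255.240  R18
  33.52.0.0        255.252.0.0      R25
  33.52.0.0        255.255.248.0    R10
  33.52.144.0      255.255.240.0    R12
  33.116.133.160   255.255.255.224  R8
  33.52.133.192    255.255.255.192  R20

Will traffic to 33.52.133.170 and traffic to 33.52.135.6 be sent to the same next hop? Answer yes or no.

33.52.133.170: longest match 33.52.128.0/19 -> R21
33.52.135.6: longest match 33.52.128.0/19 -> R21

yes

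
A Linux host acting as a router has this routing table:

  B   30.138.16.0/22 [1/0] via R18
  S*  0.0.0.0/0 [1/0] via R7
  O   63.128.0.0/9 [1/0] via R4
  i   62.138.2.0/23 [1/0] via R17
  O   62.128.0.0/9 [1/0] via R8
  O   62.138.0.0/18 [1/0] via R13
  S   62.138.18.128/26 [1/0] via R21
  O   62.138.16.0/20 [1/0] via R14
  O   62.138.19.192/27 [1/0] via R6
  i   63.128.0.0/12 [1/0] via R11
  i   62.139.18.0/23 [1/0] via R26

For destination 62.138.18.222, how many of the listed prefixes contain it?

4

Prefixes containing 62.138.18.222:
  0.0.0.0/0 (default, matches everything)
  62.128.0.0/9 (62.128.0.0 - 62.255.255.255)
  62.138.0.0/18 (62.138.0.0 - 62.138.63.255)
  62.138.16.0/20 (62.138.16.0 - 62.138.31.255)
Total matching entries: 4.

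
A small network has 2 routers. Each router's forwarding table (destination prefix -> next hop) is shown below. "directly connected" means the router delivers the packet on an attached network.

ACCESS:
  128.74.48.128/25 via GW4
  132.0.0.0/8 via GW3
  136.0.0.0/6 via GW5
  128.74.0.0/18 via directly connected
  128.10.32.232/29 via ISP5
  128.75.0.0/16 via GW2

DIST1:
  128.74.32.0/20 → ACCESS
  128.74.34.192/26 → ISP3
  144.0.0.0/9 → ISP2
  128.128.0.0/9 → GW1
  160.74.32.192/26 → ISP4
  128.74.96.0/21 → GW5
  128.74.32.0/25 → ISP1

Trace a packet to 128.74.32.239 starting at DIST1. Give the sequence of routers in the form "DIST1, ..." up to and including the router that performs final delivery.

At DIST1: longest match for 128.74.32.239 is 128.74.32.0/20 -> ACCESS
At ACCESS: longest match for 128.74.32.239 is 128.74.0.0/18 -> directly connected

DIST1, ACCESS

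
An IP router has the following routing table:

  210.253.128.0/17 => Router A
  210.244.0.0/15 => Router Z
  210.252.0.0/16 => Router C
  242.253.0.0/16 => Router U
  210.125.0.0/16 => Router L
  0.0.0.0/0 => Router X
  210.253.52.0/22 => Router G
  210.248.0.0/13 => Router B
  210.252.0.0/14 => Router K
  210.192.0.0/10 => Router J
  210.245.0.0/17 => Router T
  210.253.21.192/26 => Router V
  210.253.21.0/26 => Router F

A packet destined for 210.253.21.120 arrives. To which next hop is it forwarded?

Routes whose prefix contains 210.253.21.120:
  0.0.0.0/0 (default, matches everything) -> Router X
  210.192.0.0/10 (210.192.0.0 - 210.255.255.255) -> Router J
  210.248.0.0/13 (210.248.0.0 - 210.255.255.255) -> Router B
  210.252.0.0/14 (210.252.0.0 - 210.255.255.255) -> Router K
More-specific entries that do NOT match:
  210.253.21.192/26 (210.253.21.192 - 210.253.21.255) does not contain 210.253.21.120
  210.253.21.0/26 (210.253.21.0 - 210.253.21.63) does not contain 210.253.21.120
  210.253.52.0/22 (210.253.52.0 - 210.253.55.255) does not contain 210.253.21.120
  210.253.128.0/17 (210.253.128.0 - 210.253.255.255) does not contain 210.253.21.120
  210.245.0.0/17 (210.245.0.0 - 210.245.127.255) does not contain 210.253.21.120
  210.252.0.0/16 (210.252.0.0 - 210.252.255.255) does not contain 210.253.21.120
  242.253.0.0/16 (242.253.0.0 - 242.253.255.255) does not contain 210.253.21.120
  210.125.0.0/16 (210.125.0.0 - 210.125.255.255) does not contain 210.253.21.120
  210.244.0.0/15 (210.244.0.0 - 210.245.255.255) does not contain 210.253.21.120
Longest matching prefix is /14 -> next hop Router K.

Router K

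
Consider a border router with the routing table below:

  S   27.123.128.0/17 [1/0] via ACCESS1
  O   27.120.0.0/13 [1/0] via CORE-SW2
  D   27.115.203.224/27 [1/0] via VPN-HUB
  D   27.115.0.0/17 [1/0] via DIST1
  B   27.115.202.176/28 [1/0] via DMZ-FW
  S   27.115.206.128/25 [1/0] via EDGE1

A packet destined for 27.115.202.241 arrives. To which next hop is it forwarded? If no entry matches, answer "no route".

No entry's prefix contains 27.115.202.241; there is no default route.

no route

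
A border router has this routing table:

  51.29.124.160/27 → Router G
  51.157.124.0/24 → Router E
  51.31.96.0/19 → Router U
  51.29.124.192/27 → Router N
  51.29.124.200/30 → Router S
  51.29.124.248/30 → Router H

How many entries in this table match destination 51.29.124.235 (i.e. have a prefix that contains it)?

No listed prefix contains 51.29.124.235.
Total matching entries: 0.

0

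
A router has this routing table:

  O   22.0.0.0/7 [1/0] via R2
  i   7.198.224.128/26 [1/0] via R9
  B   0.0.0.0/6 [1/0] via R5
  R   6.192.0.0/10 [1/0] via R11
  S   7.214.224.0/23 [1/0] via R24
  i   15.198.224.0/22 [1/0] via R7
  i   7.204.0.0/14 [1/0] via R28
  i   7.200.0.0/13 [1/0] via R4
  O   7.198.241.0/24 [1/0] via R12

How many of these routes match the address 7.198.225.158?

No listed prefix contains 7.198.225.158.
Total matching entries: 0.

0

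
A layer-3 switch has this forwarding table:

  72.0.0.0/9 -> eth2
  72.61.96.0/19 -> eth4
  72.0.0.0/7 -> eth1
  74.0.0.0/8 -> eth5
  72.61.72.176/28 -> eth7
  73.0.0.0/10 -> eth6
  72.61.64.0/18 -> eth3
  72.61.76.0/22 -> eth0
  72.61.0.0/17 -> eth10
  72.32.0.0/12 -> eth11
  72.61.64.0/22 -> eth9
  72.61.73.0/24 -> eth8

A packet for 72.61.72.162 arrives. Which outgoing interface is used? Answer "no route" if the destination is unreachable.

Routes whose prefix contains 72.61.72.162:
  72.0.0.0/7 (72.0.0.0 - 73.255.255.255) -> eth1
  72.0.0.0/9 (72.0.0.0 - 72.127.255.255) -> eth2
  72.61.0.0/17 (72.61.0.0 - 72.61.127.255) -> eth10
  72.61.64.0/18 (72.61.64.0 - 72.61.127.255) -> eth3
More-specific entries that do NOT match:
  72.61.72.176/28 (72.61.72.176 - 72.61.72.191) does not contain 72.61.72.162
  72.61.73.0/24 (72.61.73.0 - 72.61.73.255) does not contain 72.61.72.162
  72.61.76.0/22 (72.61.76.0 - 72.61.79.255) does not contain 72.61.72.162
  72.61.64.0/22 (72.61.64.0 - 72.61.67.255) does not contain 72.61.72.162
  72.61.96.0/19 (72.61.96.0 - 72.61.127.255) does not contain 72.61.72.162
Longest matching prefix is /18 -> interface eth3.

eth3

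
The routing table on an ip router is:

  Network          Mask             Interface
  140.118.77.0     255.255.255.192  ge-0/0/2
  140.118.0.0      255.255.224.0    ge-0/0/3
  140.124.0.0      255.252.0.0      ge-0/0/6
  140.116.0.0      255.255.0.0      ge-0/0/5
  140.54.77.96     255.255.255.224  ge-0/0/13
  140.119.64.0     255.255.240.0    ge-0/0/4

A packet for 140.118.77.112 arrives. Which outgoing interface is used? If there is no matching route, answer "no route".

No entry's prefix contains 140.118.77.112; there is no default route.

no route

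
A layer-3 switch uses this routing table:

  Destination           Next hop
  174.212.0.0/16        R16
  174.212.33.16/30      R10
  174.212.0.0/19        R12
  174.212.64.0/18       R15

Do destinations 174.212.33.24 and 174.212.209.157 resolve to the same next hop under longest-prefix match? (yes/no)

174.212.33.24: longest match 174.212.0.0/16 -> R16
174.212.209.157: longest match 174.212.0.0/16 -> R16

yes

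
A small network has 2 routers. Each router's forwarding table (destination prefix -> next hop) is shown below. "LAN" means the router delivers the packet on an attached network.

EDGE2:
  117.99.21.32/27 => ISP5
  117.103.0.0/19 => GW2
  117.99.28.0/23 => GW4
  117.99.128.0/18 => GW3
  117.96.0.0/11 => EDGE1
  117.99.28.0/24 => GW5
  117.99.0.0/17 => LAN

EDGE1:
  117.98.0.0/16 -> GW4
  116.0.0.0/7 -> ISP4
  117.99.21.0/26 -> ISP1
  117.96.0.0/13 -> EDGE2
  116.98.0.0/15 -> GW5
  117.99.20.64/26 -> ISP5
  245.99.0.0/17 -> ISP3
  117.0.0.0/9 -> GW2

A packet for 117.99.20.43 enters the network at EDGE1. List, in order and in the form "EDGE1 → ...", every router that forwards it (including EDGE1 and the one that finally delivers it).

At EDGE1: longest match for 117.99.20.43 is 117.96.0.0/13 -> EDGE2
At EDGE2: longest match for 117.99.20.43 is 117.99.0.0/17 -> LAN

EDGE1 → EDGE2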